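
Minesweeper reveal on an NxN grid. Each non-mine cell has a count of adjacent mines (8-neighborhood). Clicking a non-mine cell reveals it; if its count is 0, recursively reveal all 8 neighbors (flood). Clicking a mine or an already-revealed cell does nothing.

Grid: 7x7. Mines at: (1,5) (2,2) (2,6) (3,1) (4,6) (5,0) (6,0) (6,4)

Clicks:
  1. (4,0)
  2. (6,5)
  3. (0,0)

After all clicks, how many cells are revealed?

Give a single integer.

Answer: 14

Derivation:
Click 1 (4,0) count=2: revealed 1 new [(4,0)] -> total=1
Click 2 (6,5) count=1: revealed 1 new [(6,5)] -> total=2
Click 3 (0,0) count=0: revealed 12 new [(0,0) (0,1) (0,2) (0,3) (0,4) (1,0) (1,1) (1,2) (1,3) (1,4) (2,0) (2,1)] -> total=14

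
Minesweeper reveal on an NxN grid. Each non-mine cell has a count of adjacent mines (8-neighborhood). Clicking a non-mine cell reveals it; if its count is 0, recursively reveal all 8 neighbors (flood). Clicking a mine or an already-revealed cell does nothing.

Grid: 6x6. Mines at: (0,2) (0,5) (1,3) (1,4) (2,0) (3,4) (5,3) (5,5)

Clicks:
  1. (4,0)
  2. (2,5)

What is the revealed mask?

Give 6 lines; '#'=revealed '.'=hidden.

Click 1 (4,0) count=0: revealed 14 new [(2,1) (2,2) (2,3) (3,0) (3,1) (3,2) (3,3) (4,0) (4,1) (4,2) (4,3) (5,0) (5,1) (5,2)] -> total=14
Click 2 (2,5) count=2: revealed 1 new [(2,5)] -> total=15

Answer: ......
......
.###.#
####..
####..
###...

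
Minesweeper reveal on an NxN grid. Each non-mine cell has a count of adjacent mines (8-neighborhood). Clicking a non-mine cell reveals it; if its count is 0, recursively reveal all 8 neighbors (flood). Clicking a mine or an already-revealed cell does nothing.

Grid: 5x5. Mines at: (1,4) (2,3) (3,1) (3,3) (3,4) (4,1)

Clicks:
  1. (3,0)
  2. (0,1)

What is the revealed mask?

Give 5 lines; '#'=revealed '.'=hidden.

Answer: ####.
####.
###..
#....
.....

Derivation:
Click 1 (3,0) count=2: revealed 1 new [(3,0)] -> total=1
Click 2 (0,1) count=0: revealed 11 new [(0,0) (0,1) (0,2) (0,3) (1,0) (1,1) (1,2) (1,3) (2,0) (2,1) (2,2)] -> total=12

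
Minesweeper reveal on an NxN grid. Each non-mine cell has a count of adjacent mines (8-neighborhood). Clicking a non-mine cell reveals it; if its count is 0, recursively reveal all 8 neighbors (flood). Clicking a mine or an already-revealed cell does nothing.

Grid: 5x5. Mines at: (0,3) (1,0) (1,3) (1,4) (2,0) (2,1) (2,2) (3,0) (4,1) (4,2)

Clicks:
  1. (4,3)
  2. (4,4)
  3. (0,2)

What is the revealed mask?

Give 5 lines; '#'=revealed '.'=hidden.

Answer: ..#..
.....
...##
...##
...##

Derivation:
Click 1 (4,3) count=1: revealed 1 new [(4,3)] -> total=1
Click 2 (4,4) count=0: revealed 5 new [(2,3) (2,4) (3,3) (3,4) (4,4)] -> total=6
Click 3 (0,2) count=2: revealed 1 new [(0,2)] -> total=7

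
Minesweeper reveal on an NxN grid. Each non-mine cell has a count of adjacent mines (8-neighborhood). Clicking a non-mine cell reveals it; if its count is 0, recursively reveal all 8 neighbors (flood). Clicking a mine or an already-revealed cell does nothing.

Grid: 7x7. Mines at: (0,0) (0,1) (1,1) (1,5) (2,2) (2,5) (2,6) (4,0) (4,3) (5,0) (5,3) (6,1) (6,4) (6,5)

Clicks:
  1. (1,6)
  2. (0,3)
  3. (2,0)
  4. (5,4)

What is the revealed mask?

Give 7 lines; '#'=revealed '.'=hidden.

Click 1 (1,6) count=3: revealed 1 new [(1,6)] -> total=1
Click 2 (0,3) count=0: revealed 6 new [(0,2) (0,3) (0,4) (1,2) (1,3) (1,4)] -> total=7
Click 3 (2,0) count=1: revealed 1 new [(2,0)] -> total=8
Click 4 (5,4) count=4: revealed 1 new [(5,4)] -> total=9

Answer: ..###..
..###.#
#......
.......
.......
....#..
.......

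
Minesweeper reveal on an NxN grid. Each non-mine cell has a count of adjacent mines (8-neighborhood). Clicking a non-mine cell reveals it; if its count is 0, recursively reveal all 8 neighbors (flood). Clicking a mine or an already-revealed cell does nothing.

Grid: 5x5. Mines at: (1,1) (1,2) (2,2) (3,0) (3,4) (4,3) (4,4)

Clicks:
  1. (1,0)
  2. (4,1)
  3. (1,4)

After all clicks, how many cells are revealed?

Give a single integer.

Click 1 (1,0) count=1: revealed 1 new [(1,0)] -> total=1
Click 2 (4,1) count=1: revealed 1 new [(4,1)] -> total=2
Click 3 (1,4) count=0: revealed 6 new [(0,3) (0,4) (1,3) (1,4) (2,3) (2,4)] -> total=8

Answer: 8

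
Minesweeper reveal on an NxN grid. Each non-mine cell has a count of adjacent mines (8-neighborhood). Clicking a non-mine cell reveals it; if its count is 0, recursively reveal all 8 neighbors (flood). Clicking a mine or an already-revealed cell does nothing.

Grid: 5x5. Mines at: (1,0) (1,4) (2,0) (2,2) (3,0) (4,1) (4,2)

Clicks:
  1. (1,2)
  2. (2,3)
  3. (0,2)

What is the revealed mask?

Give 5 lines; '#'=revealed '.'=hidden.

Answer: .###.
.###.
...#.
.....
.....

Derivation:
Click 1 (1,2) count=1: revealed 1 new [(1,2)] -> total=1
Click 2 (2,3) count=2: revealed 1 new [(2,3)] -> total=2
Click 3 (0,2) count=0: revealed 5 new [(0,1) (0,2) (0,3) (1,1) (1,3)] -> total=7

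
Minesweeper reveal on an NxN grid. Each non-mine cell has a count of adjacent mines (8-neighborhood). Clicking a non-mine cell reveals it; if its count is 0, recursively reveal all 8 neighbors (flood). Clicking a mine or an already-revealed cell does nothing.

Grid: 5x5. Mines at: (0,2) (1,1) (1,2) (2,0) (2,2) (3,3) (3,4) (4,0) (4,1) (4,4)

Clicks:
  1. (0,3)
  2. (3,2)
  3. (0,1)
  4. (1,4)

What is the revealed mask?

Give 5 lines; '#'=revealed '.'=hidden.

Answer: .#.##
...##
...##
..#..
.....

Derivation:
Click 1 (0,3) count=2: revealed 1 new [(0,3)] -> total=1
Click 2 (3,2) count=3: revealed 1 new [(3,2)] -> total=2
Click 3 (0,1) count=3: revealed 1 new [(0,1)] -> total=3
Click 4 (1,4) count=0: revealed 5 new [(0,4) (1,3) (1,4) (2,3) (2,4)] -> total=8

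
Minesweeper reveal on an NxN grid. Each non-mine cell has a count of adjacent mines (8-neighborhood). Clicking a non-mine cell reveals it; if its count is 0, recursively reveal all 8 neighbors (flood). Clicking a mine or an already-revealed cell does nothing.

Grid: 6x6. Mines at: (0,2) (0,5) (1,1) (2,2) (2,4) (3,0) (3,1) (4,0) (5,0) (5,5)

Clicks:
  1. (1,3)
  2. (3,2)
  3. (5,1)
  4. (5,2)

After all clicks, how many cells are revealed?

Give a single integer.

Answer: 12

Derivation:
Click 1 (1,3) count=3: revealed 1 new [(1,3)] -> total=1
Click 2 (3,2) count=2: revealed 1 new [(3,2)] -> total=2
Click 3 (5,1) count=2: revealed 1 new [(5,1)] -> total=3
Click 4 (5,2) count=0: revealed 9 new [(3,3) (3,4) (4,1) (4,2) (4,3) (4,4) (5,2) (5,3) (5,4)] -> total=12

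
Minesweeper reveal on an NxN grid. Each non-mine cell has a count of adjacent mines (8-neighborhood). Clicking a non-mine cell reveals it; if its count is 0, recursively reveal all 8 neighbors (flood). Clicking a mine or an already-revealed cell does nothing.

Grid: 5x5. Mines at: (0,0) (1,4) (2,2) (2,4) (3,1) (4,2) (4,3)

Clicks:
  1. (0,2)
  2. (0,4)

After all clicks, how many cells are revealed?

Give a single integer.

Click 1 (0,2) count=0: revealed 6 new [(0,1) (0,2) (0,3) (1,1) (1,2) (1,3)] -> total=6
Click 2 (0,4) count=1: revealed 1 new [(0,4)] -> total=7

Answer: 7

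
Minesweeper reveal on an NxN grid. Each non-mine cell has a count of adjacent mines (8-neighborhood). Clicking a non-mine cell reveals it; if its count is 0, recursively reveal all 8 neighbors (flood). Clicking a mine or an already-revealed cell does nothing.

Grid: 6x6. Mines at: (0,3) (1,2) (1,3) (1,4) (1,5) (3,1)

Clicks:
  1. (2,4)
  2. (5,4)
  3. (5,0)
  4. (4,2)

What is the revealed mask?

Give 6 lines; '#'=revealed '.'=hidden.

Answer: ......
......
..####
..####
######
######

Derivation:
Click 1 (2,4) count=3: revealed 1 new [(2,4)] -> total=1
Click 2 (5,4) count=0: revealed 19 new [(2,2) (2,3) (2,5) (3,2) (3,3) (3,4) (3,5) (4,0) (4,1) (4,2) (4,3) (4,4) (4,5) (5,0) (5,1) (5,2) (5,3) (5,4) (5,5)] -> total=20
Click 3 (5,0) count=0: revealed 0 new [(none)] -> total=20
Click 4 (4,2) count=1: revealed 0 new [(none)] -> total=20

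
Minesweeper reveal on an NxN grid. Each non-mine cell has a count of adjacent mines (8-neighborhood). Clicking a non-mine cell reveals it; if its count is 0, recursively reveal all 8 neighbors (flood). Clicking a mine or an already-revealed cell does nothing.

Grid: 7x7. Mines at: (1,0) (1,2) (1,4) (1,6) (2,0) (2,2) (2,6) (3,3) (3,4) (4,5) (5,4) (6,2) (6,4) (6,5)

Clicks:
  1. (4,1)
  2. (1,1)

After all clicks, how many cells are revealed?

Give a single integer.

Answer: 12

Derivation:
Click 1 (4,1) count=0: revealed 11 new [(3,0) (3,1) (3,2) (4,0) (4,1) (4,2) (5,0) (5,1) (5,2) (6,0) (6,1)] -> total=11
Click 2 (1,1) count=4: revealed 1 new [(1,1)] -> total=12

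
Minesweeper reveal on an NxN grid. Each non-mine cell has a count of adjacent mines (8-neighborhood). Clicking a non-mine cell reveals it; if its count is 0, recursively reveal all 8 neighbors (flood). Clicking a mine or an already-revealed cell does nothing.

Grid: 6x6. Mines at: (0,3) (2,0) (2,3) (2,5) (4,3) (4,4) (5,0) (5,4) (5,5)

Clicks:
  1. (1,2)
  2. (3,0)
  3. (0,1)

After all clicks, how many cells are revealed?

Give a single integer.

Click 1 (1,2) count=2: revealed 1 new [(1,2)] -> total=1
Click 2 (3,0) count=1: revealed 1 new [(3,0)] -> total=2
Click 3 (0,1) count=0: revealed 5 new [(0,0) (0,1) (0,2) (1,0) (1,1)] -> total=7

Answer: 7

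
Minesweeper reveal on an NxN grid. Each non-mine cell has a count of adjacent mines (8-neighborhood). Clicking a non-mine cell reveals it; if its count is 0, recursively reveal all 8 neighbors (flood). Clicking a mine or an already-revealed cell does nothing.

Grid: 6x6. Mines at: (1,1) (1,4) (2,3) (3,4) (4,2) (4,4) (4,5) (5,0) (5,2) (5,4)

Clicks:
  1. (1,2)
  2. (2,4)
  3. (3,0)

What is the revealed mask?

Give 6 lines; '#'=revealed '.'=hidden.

Answer: ......
..#...
##..#.
##....
##....
......

Derivation:
Click 1 (1,2) count=2: revealed 1 new [(1,2)] -> total=1
Click 2 (2,4) count=3: revealed 1 new [(2,4)] -> total=2
Click 3 (3,0) count=0: revealed 6 new [(2,0) (2,1) (3,0) (3,1) (4,0) (4,1)] -> total=8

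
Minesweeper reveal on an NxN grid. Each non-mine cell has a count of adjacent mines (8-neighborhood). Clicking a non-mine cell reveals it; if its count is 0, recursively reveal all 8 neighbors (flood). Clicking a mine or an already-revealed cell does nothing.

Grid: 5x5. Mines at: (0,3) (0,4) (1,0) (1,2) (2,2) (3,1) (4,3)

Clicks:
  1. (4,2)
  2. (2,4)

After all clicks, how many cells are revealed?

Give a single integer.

Answer: 7

Derivation:
Click 1 (4,2) count=2: revealed 1 new [(4,2)] -> total=1
Click 2 (2,4) count=0: revealed 6 new [(1,3) (1,4) (2,3) (2,4) (3,3) (3,4)] -> total=7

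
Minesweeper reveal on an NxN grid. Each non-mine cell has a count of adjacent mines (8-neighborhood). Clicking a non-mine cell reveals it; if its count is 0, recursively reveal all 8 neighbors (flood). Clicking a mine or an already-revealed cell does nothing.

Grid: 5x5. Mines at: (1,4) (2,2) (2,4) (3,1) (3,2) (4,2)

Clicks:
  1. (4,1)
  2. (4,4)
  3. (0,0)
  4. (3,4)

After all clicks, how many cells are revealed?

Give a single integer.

Answer: 15

Derivation:
Click 1 (4,1) count=3: revealed 1 new [(4,1)] -> total=1
Click 2 (4,4) count=0: revealed 4 new [(3,3) (3,4) (4,3) (4,4)] -> total=5
Click 3 (0,0) count=0: revealed 10 new [(0,0) (0,1) (0,2) (0,3) (1,0) (1,1) (1,2) (1,3) (2,0) (2,1)] -> total=15
Click 4 (3,4) count=1: revealed 0 new [(none)] -> total=15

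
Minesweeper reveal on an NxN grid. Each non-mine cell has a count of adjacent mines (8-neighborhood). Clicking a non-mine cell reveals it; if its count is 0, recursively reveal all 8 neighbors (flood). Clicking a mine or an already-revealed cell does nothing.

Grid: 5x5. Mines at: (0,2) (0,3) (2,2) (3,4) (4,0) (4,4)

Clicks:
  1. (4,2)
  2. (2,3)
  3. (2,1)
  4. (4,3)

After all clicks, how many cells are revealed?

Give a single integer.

Click 1 (4,2) count=0: revealed 6 new [(3,1) (3,2) (3,3) (4,1) (4,2) (4,3)] -> total=6
Click 2 (2,3) count=2: revealed 1 new [(2,3)] -> total=7
Click 3 (2,1) count=1: revealed 1 new [(2,1)] -> total=8
Click 4 (4,3) count=2: revealed 0 new [(none)] -> total=8

Answer: 8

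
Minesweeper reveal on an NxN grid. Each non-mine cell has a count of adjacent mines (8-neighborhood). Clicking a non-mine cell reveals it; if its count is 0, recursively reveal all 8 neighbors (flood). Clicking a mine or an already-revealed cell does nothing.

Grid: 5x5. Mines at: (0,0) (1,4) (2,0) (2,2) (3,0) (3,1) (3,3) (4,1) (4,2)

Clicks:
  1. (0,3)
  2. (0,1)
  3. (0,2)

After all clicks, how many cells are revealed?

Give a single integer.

Click 1 (0,3) count=1: revealed 1 new [(0,3)] -> total=1
Click 2 (0,1) count=1: revealed 1 new [(0,1)] -> total=2
Click 3 (0,2) count=0: revealed 4 new [(0,2) (1,1) (1,2) (1,3)] -> total=6

Answer: 6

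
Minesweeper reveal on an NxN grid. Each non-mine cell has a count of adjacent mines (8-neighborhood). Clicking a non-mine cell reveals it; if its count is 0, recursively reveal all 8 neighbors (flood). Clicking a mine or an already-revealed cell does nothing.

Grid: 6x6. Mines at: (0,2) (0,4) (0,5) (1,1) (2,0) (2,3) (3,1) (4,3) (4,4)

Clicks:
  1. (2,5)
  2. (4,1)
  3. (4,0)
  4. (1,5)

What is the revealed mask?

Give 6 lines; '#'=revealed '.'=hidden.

Click 1 (2,5) count=0: revealed 6 new [(1,4) (1,5) (2,4) (2,5) (3,4) (3,5)] -> total=6
Click 2 (4,1) count=1: revealed 1 new [(4,1)] -> total=7
Click 3 (4,0) count=1: revealed 1 new [(4,0)] -> total=8
Click 4 (1,5) count=2: revealed 0 new [(none)] -> total=8

Answer: ......
....##
....##
....##
##....
......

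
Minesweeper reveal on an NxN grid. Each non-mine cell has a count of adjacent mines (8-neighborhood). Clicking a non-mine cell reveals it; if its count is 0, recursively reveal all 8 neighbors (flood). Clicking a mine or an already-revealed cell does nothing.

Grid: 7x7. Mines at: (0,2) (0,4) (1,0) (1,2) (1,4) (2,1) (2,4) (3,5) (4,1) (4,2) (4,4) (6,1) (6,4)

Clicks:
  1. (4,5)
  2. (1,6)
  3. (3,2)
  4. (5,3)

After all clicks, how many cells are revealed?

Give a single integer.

Answer: 9

Derivation:
Click 1 (4,5) count=2: revealed 1 new [(4,5)] -> total=1
Click 2 (1,6) count=0: revealed 6 new [(0,5) (0,6) (1,5) (1,6) (2,5) (2,6)] -> total=7
Click 3 (3,2) count=3: revealed 1 new [(3,2)] -> total=8
Click 4 (5,3) count=3: revealed 1 new [(5,3)] -> total=9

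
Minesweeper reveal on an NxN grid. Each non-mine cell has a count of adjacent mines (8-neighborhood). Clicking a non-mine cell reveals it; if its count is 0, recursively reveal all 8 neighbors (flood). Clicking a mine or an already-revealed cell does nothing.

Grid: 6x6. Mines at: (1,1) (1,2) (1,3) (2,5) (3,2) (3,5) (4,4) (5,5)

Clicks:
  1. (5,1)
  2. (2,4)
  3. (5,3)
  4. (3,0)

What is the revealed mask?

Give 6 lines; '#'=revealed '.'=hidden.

Answer: ......
......
##..#.
##....
####..
####..

Derivation:
Click 1 (5,1) count=0: revealed 12 new [(2,0) (2,1) (3,0) (3,1) (4,0) (4,1) (4,2) (4,3) (5,0) (5,1) (5,2) (5,3)] -> total=12
Click 2 (2,4) count=3: revealed 1 new [(2,4)] -> total=13
Click 3 (5,3) count=1: revealed 0 new [(none)] -> total=13
Click 4 (3,0) count=0: revealed 0 new [(none)] -> total=13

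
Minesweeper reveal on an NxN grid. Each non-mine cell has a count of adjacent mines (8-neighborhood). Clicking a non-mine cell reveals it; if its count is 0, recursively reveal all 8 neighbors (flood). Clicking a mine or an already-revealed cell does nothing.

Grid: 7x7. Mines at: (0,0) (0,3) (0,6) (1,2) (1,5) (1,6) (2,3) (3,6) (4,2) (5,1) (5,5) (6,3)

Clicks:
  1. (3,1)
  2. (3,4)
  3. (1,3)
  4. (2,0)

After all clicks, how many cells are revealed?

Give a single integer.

Click 1 (3,1) count=1: revealed 1 new [(3,1)] -> total=1
Click 2 (3,4) count=1: revealed 1 new [(3,4)] -> total=2
Click 3 (1,3) count=3: revealed 1 new [(1,3)] -> total=3
Click 4 (2,0) count=0: revealed 7 new [(1,0) (1,1) (2,0) (2,1) (3,0) (4,0) (4,1)] -> total=10

Answer: 10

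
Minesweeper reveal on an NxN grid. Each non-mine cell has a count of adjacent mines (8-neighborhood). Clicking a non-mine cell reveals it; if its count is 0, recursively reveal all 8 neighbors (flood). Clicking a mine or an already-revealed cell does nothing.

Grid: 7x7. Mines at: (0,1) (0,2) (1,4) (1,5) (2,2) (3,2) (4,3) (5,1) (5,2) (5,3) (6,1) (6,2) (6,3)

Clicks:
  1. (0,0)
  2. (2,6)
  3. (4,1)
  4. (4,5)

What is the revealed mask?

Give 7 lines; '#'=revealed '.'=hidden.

Answer: #......
.......
....###
....###
.#..###
....###
....###

Derivation:
Click 1 (0,0) count=1: revealed 1 new [(0,0)] -> total=1
Click 2 (2,6) count=1: revealed 1 new [(2,6)] -> total=2
Click 3 (4,1) count=3: revealed 1 new [(4,1)] -> total=3
Click 4 (4,5) count=0: revealed 14 new [(2,4) (2,5) (3,4) (3,5) (3,6) (4,4) (4,5) (4,6) (5,4) (5,5) (5,6) (6,4) (6,5) (6,6)] -> total=17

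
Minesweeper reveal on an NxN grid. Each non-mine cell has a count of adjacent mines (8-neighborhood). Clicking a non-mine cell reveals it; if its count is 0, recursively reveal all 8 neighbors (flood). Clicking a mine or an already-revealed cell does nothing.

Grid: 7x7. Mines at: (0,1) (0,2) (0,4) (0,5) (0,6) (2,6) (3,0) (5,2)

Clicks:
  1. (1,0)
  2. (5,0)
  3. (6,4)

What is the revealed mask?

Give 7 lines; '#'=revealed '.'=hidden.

Answer: .......
######.
.#####.
.######
#######
##.####
##.####

Derivation:
Click 1 (1,0) count=1: revealed 1 new [(1,0)] -> total=1
Click 2 (5,0) count=0: revealed 6 new [(4,0) (4,1) (5,0) (5,1) (6,0) (6,1)] -> total=7
Click 3 (6,4) count=0: revealed 29 new [(1,1) (1,2) (1,3) (1,4) (1,5) (2,1) (2,2) (2,3) (2,4) (2,5) (3,1) (3,2) (3,3) (3,4) (3,5) (3,6) (4,2) (4,3) (4,4) (4,5) (4,6) (5,3) (5,4) (5,5) (5,6) (6,3) (6,4) (6,5) (6,6)] -> total=36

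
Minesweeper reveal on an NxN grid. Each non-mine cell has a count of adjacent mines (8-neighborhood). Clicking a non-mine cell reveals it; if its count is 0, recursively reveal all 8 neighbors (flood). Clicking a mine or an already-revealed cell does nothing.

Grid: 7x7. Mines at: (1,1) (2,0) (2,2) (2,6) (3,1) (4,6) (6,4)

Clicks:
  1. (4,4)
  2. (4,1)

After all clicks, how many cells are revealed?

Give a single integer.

Answer: 33

Derivation:
Click 1 (4,4) count=0: revealed 33 new [(0,2) (0,3) (0,4) (0,5) (0,6) (1,2) (1,3) (1,4) (1,5) (1,6) (2,3) (2,4) (2,5) (3,2) (3,3) (3,4) (3,5) (4,0) (4,1) (4,2) (4,3) (4,4) (4,5) (5,0) (5,1) (5,2) (5,3) (5,4) (5,5) (6,0) (6,1) (6,2) (6,3)] -> total=33
Click 2 (4,1) count=1: revealed 0 new [(none)] -> total=33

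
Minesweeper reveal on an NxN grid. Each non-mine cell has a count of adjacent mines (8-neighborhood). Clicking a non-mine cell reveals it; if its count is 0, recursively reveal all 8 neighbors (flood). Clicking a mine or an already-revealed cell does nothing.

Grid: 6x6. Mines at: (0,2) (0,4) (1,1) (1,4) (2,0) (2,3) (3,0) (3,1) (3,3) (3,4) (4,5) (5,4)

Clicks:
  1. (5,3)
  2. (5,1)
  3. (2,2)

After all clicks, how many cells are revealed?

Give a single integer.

Answer: 9

Derivation:
Click 1 (5,3) count=1: revealed 1 new [(5,3)] -> total=1
Click 2 (5,1) count=0: revealed 7 new [(4,0) (4,1) (4,2) (4,3) (5,0) (5,1) (5,2)] -> total=8
Click 3 (2,2) count=4: revealed 1 new [(2,2)] -> total=9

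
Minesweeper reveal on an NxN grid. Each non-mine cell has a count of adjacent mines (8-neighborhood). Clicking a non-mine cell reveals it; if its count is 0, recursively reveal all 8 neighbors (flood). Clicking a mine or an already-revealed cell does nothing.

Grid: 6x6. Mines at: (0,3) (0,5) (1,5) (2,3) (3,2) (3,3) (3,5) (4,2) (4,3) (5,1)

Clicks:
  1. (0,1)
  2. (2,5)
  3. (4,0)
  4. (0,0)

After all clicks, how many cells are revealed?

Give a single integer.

Click 1 (0,1) count=0: revealed 13 new [(0,0) (0,1) (0,2) (1,0) (1,1) (1,2) (2,0) (2,1) (2,2) (3,0) (3,1) (4,0) (4,1)] -> total=13
Click 2 (2,5) count=2: revealed 1 new [(2,5)] -> total=14
Click 3 (4,0) count=1: revealed 0 new [(none)] -> total=14
Click 4 (0,0) count=0: revealed 0 new [(none)] -> total=14

Answer: 14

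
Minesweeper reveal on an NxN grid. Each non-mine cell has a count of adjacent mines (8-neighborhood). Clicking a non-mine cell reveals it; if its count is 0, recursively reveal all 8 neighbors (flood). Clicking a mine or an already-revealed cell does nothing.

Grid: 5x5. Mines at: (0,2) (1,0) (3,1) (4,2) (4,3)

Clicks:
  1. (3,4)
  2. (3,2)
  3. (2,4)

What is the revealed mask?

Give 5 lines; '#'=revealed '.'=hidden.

Answer: ...##
..###
..###
..###
.....

Derivation:
Click 1 (3,4) count=1: revealed 1 new [(3,4)] -> total=1
Click 2 (3,2) count=3: revealed 1 new [(3,2)] -> total=2
Click 3 (2,4) count=0: revealed 9 new [(0,3) (0,4) (1,2) (1,3) (1,4) (2,2) (2,3) (2,4) (3,3)] -> total=11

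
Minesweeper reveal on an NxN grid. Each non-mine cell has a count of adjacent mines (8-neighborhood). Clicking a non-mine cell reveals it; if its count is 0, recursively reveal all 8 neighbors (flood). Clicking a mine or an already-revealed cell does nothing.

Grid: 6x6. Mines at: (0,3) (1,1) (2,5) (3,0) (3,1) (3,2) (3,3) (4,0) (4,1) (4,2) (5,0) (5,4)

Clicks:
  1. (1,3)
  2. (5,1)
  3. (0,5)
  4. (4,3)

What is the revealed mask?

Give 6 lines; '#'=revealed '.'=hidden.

Click 1 (1,3) count=1: revealed 1 new [(1,3)] -> total=1
Click 2 (5,1) count=4: revealed 1 new [(5,1)] -> total=2
Click 3 (0,5) count=0: revealed 4 new [(0,4) (0,5) (1,4) (1,5)] -> total=6
Click 4 (4,3) count=4: revealed 1 new [(4,3)] -> total=7

Answer: ....##
...###
......
......
...#..
.#....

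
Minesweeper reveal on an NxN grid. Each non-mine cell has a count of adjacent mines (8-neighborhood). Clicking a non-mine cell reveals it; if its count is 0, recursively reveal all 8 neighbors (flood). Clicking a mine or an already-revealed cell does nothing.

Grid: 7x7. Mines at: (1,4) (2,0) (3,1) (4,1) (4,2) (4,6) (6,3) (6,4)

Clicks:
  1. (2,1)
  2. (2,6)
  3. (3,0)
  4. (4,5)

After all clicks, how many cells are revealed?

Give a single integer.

Click 1 (2,1) count=2: revealed 1 new [(2,1)] -> total=1
Click 2 (2,6) count=0: revealed 8 new [(0,5) (0,6) (1,5) (1,6) (2,5) (2,6) (3,5) (3,6)] -> total=9
Click 3 (3,0) count=3: revealed 1 new [(3,0)] -> total=10
Click 4 (4,5) count=1: revealed 1 new [(4,5)] -> total=11

Answer: 11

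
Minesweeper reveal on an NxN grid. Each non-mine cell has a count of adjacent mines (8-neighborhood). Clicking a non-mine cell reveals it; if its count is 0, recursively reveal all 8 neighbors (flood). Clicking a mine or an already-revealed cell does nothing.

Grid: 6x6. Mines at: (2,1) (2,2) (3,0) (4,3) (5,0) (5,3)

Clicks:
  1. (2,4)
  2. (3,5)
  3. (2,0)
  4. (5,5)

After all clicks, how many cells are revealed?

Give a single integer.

Answer: 23

Derivation:
Click 1 (2,4) count=0: revealed 22 new [(0,0) (0,1) (0,2) (0,3) (0,4) (0,5) (1,0) (1,1) (1,2) (1,3) (1,4) (1,5) (2,3) (2,4) (2,5) (3,3) (3,4) (3,5) (4,4) (4,5) (5,4) (5,5)] -> total=22
Click 2 (3,5) count=0: revealed 0 new [(none)] -> total=22
Click 3 (2,0) count=2: revealed 1 new [(2,0)] -> total=23
Click 4 (5,5) count=0: revealed 0 new [(none)] -> total=23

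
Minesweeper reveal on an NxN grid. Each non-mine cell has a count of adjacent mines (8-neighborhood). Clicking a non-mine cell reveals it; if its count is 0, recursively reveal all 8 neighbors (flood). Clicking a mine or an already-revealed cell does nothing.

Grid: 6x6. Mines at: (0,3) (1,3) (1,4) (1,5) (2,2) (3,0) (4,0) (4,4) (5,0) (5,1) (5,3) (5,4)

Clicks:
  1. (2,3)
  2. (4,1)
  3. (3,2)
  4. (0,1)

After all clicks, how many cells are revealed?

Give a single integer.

Click 1 (2,3) count=3: revealed 1 new [(2,3)] -> total=1
Click 2 (4,1) count=4: revealed 1 new [(4,1)] -> total=2
Click 3 (3,2) count=1: revealed 1 new [(3,2)] -> total=3
Click 4 (0,1) count=0: revealed 8 new [(0,0) (0,1) (0,2) (1,0) (1,1) (1,2) (2,0) (2,1)] -> total=11

Answer: 11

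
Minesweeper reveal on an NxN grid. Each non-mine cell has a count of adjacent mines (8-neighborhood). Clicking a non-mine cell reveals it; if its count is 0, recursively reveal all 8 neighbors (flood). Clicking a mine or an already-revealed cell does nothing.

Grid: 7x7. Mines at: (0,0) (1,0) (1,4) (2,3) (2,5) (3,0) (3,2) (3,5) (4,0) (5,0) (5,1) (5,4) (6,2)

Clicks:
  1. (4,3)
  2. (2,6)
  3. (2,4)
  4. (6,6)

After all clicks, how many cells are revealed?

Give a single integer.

Answer: 9

Derivation:
Click 1 (4,3) count=2: revealed 1 new [(4,3)] -> total=1
Click 2 (2,6) count=2: revealed 1 new [(2,6)] -> total=2
Click 3 (2,4) count=4: revealed 1 new [(2,4)] -> total=3
Click 4 (6,6) count=0: revealed 6 new [(4,5) (4,6) (5,5) (5,6) (6,5) (6,6)] -> total=9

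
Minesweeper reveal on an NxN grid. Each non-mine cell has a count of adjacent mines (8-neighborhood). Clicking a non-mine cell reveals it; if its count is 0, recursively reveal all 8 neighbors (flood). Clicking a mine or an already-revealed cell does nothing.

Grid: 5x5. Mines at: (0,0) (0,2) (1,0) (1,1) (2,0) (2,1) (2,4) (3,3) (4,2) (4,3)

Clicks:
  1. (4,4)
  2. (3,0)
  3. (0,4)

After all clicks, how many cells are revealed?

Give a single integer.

Click 1 (4,4) count=2: revealed 1 new [(4,4)] -> total=1
Click 2 (3,0) count=2: revealed 1 new [(3,0)] -> total=2
Click 3 (0,4) count=0: revealed 4 new [(0,3) (0,4) (1,3) (1,4)] -> total=6

Answer: 6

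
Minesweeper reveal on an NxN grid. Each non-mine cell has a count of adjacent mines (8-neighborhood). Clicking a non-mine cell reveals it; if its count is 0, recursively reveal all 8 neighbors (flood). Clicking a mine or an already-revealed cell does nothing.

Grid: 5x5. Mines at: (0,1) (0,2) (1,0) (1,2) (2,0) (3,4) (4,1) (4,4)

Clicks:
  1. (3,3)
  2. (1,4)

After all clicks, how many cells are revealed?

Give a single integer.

Answer: 7

Derivation:
Click 1 (3,3) count=2: revealed 1 new [(3,3)] -> total=1
Click 2 (1,4) count=0: revealed 6 new [(0,3) (0,4) (1,3) (1,4) (2,3) (2,4)] -> total=7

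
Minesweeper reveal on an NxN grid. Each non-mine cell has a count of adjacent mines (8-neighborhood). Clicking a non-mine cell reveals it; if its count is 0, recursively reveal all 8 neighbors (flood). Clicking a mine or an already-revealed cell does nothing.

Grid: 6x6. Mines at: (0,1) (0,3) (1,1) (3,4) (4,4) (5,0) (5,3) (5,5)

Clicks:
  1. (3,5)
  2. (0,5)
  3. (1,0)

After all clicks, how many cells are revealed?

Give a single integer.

Click 1 (3,5) count=2: revealed 1 new [(3,5)] -> total=1
Click 2 (0,5) count=0: revealed 6 new [(0,4) (0,5) (1,4) (1,5) (2,4) (2,5)] -> total=7
Click 3 (1,0) count=2: revealed 1 new [(1,0)] -> total=8

Answer: 8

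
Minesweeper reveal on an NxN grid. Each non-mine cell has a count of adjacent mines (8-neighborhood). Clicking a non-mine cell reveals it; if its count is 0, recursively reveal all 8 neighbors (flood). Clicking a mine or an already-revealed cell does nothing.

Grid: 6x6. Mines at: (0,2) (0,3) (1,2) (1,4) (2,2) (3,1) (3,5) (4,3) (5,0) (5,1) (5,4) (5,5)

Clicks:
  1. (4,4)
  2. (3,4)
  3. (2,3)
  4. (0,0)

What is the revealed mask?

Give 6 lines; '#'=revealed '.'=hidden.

Click 1 (4,4) count=4: revealed 1 new [(4,4)] -> total=1
Click 2 (3,4) count=2: revealed 1 new [(3,4)] -> total=2
Click 3 (2,3) count=3: revealed 1 new [(2,3)] -> total=3
Click 4 (0,0) count=0: revealed 6 new [(0,0) (0,1) (1,0) (1,1) (2,0) (2,1)] -> total=9

Answer: ##....
##....
##.#..
....#.
....#.
......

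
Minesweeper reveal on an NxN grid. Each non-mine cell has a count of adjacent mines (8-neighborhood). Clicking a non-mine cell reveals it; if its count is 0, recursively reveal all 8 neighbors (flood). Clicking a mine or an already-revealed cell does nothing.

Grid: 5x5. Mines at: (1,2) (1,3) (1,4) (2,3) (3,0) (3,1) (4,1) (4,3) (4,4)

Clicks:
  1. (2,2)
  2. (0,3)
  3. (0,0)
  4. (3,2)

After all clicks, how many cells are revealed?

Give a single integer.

Answer: 9

Derivation:
Click 1 (2,2) count=4: revealed 1 new [(2,2)] -> total=1
Click 2 (0,3) count=3: revealed 1 new [(0,3)] -> total=2
Click 3 (0,0) count=0: revealed 6 new [(0,0) (0,1) (1,0) (1,1) (2,0) (2,1)] -> total=8
Click 4 (3,2) count=4: revealed 1 new [(3,2)] -> total=9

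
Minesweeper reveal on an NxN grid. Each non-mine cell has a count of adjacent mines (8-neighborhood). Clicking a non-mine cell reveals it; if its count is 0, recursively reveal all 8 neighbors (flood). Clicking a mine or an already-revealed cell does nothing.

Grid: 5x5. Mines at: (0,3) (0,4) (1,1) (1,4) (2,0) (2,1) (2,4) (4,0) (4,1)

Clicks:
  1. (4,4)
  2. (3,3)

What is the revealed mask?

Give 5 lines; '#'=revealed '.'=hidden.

Click 1 (4,4) count=0: revealed 6 new [(3,2) (3,3) (3,4) (4,2) (4,3) (4,4)] -> total=6
Click 2 (3,3) count=1: revealed 0 new [(none)] -> total=6

Answer: .....
.....
.....
..###
..###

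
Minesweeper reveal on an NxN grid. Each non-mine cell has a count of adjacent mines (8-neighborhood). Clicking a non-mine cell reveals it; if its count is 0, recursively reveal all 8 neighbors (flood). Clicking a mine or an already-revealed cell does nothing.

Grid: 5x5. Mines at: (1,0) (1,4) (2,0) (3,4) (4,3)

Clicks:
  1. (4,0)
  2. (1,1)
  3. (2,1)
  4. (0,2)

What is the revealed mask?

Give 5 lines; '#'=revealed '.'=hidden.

Answer: .###.
.###.
.###.
####.
###..

Derivation:
Click 1 (4,0) count=0: revealed 6 new [(3,0) (3,1) (3,2) (4,0) (4,1) (4,2)] -> total=6
Click 2 (1,1) count=2: revealed 1 new [(1,1)] -> total=7
Click 3 (2,1) count=2: revealed 1 new [(2,1)] -> total=8
Click 4 (0,2) count=0: revealed 8 new [(0,1) (0,2) (0,3) (1,2) (1,3) (2,2) (2,3) (3,3)] -> total=16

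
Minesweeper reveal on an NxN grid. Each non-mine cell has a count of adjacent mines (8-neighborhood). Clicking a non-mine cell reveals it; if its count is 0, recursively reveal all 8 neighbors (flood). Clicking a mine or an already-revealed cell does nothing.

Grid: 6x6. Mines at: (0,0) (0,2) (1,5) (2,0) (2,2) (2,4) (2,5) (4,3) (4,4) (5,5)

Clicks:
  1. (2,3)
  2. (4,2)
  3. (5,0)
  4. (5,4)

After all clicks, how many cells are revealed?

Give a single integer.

Answer: 11

Derivation:
Click 1 (2,3) count=2: revealed 1 new [(2,3)] -> total=1
Click 2 (4,2) count=1: revealed 1 new [(4,2)] -> total=2
Click 3 (5,0) count=0: revealed 8 new [(3,0) (3,1) (3,2) (4,0) (4,1) (5,0) (5,1) (5,2)] -> total=10
Click 4 (5,4) count=3: revealed 1 new [(5,4)] -> total=11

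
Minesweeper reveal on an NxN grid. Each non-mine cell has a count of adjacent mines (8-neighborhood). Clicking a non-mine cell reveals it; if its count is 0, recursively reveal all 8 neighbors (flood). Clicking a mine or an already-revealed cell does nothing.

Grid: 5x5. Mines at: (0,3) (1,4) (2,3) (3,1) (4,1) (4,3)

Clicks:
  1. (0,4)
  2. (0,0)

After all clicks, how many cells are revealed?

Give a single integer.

Answer: 10

Derivation:
Click 1 (0,4) count=2: revealed 1 new [(0,4)] -> total=1
Click 2 (0,0) count=0: revealed 9 new [(0,0) (0,1) (0,2) (1,0) (1,1) (1,2) (2,0) (2,1) (2,2)] -> total=10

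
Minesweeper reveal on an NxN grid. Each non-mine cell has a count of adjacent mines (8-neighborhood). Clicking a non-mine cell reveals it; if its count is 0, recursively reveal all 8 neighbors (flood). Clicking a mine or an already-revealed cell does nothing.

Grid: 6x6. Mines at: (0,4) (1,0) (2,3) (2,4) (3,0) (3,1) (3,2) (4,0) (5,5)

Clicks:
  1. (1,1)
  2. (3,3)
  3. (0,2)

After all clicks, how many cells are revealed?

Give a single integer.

Answer: 7

Derivation:
Click 1 (1,1) count=1: revealed 1 new [(1,1)] -> total=1
Click 2 (3,3) count=3: revealed 1 new [(3,3)] -> total=2
Click 3 (0,2) count=0: revealed 5 new [(0,1) (0,2) (0,3) (1,2) (1,3)] -> total=7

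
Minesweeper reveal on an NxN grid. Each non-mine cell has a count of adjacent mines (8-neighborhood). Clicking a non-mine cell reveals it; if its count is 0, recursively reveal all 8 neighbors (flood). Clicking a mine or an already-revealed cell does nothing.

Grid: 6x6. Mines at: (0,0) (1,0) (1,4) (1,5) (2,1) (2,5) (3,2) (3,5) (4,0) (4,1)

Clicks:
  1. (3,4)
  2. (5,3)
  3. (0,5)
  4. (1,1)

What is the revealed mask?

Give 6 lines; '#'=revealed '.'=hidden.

Answer: .....#
.#....
......
....#.
..####
..####

Derivation:
Click 1 (3,4) count=2: revealed 1 new [(3,4)] -> total=1
Click 2 (5,3) count=0: revealed 8 new [(4,2) (4,3) (4,4) (4,5) (5,2) (5,3) (5,4) (5,5)] -> total=9
Click 3 (0,5) count=2: revealed 1 new [(0,5)] -> total=10
Click 4 (1,1) count=3: revealed 1 new [(1,1)] -> total=11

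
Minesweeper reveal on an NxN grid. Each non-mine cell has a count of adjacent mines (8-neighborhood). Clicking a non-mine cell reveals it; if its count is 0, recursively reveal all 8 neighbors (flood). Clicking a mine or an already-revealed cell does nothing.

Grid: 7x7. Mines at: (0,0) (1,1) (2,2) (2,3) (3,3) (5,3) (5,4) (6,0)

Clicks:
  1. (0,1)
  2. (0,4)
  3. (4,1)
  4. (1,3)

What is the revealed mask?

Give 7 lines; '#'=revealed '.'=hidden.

Answer: .######
..#####
##..###
###.###
###.###
###..##
.....##

Derivation:
Click 1 (0,1) count=2: revealed 1 new [(0,1)] -> total=1
Click 2 (0,4) count=0: revealed 23 new [(0,2) (0,3) (0,4) (0,5) (0,6) (1,2) (1,3) (1,4) (1,5) (1,6) (2,4) (2,5) (2,6) (3,4) (3,5) (3,6) (4,4) (4,5) (4,6) (5,5) (5,6) (6,5) (6,6)] -> total=24
Click 3 (4,1) count=0: revealed 11 new [(2,0) (2,1) (3,0) (3,1) (3,2) (4,0) (4,1) (4,2) (5,0) (5,1) (5,2)] -> total=35
Click 4 (1,3) count=2: revealed 0 new [(none)] -> total=35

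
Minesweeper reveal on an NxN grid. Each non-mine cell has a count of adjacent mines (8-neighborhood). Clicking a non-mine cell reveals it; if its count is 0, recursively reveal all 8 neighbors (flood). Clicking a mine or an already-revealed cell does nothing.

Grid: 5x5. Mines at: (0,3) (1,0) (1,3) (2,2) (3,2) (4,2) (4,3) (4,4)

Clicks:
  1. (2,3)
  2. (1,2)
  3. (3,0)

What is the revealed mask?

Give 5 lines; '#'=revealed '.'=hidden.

Answer: .....
..#..
##.#.
##...
##...

Derivation:
Click 1 (2,3) count=3: revealed 1 new [(2,3)] -> total=1
Click 2 (1,2) count=3: revealed 1 new [(1,2)] -> total=2
Click 3 (3,0) count=0: revealed 6 new [(2,0) (2,1) (3,0) (3,1) (4,0) (4,1)] -> total=8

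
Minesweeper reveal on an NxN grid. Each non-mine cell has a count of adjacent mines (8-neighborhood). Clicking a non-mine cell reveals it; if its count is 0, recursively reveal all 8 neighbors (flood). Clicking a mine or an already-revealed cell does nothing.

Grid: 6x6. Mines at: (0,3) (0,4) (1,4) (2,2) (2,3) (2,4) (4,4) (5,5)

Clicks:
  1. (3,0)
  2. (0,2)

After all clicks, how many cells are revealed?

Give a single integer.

Click 1 (3,0) count=0: revealed 20 new [(0,0) (0,1) (0,2) (1,0) (1,1) (1,2) (2,0) (2,1) (3,0) (3,1) (3,2) (3,3) (4,0) (4,1) (4,2) (4,3) (5,0) (5,1) (5,2) (5,3)] -> total=20
Click 2 (0,2) count=1: revealed 0 new [(none)] -> total=20

Answer: 20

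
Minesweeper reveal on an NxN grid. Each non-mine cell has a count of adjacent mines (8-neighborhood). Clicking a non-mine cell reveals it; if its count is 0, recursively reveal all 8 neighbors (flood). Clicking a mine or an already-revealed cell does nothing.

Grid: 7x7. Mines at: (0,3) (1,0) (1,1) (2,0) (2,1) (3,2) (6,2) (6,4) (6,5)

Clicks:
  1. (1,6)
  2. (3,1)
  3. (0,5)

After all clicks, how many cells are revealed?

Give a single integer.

Answer: 24

Derivation:
Click 1 (1,6) count=0: revealed 23 new [(0,4) (0,5) (0,6) (1,3) (1,4) (1,5) (1,6) (2,3) (2,4) (2,5) (2,6) (3,3) (3,4) (3,5) (3,6) (4,3) (4,4) (4,5) (4,6) (5,3) (5,4) (5,5) (5,6)] -> total=23
Click 2 (3,1) count=3: revealed 1 new [(3,1)] -> total=24
Click 3 (0,5) count=0: revealed 0 new [(none)] -> total=24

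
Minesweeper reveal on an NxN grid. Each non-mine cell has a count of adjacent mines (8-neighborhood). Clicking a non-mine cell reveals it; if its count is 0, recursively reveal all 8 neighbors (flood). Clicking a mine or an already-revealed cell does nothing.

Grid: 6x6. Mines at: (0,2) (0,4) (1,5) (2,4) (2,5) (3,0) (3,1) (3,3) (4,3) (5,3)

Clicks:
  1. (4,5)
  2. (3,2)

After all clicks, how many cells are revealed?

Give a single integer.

Click 1 (4,5) count=0: revealed 6 new [(3,4) (3,5) (4,4) (4,5) (5,4) (5,5)] -> total=6
Click 2 (3,2) count=3: revealed 1 new [(3,2)] -> total=7

Answer: 7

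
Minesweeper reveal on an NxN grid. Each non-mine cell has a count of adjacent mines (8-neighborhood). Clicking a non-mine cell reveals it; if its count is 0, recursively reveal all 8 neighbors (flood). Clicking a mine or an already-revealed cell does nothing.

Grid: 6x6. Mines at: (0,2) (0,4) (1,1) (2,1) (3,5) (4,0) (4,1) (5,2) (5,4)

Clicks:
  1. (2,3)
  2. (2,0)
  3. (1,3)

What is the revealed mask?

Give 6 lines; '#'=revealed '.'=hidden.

Answer: ......
..###.
#.###.
..###.
..###.
......

Derivation:
Click 1 (2,3) count=0: revealed 12 new [(1,2) (1,3) (1,4) (2,2) (2,3) (2,4) (3,2) (3,3) (3,4) (4,2) (4,3) (4,4)] -> total=12
Click 2 (2,0) count=2: revealed 1 new [(2,0)] -> total=13
Click 3 (1,3) count=2: revealed 0 new [(none)] -> total=13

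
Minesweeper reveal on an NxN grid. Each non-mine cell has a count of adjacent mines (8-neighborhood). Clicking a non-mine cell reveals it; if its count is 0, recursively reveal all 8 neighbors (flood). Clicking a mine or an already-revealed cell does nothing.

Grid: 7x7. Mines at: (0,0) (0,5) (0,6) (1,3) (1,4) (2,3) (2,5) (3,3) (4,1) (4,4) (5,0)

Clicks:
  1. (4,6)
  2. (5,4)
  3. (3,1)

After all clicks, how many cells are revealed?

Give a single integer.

Click 1 (4,6) count=0: revealed 16 new [(3,5) (3,6) (4,5) (4,6) (5,1) (5,2) (5,3) (5,4) (5,5) (5,6) (6,1) (6,2) (6,3) (6,4) (6,5) (6,6)] -> total=16
Click 2 (5,4) count=1: revealed 0 new [(none)] -> total=16
Click 3 (3,1) count=1: revealed 1 new [(3,1)] -> total=17

Answer: 17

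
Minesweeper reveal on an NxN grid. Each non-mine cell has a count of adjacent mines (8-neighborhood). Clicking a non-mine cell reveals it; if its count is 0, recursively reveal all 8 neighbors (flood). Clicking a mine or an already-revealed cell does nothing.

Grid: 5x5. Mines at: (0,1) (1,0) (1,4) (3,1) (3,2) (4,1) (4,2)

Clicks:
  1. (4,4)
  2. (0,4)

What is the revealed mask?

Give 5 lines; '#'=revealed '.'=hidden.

Click 1 (4,4) count=0: revealed 6 new [(2,3) (2,4) (3,3) (3,4) (4,3) (4,4)] -> total=6
Click 2 (0,4) count=1: revealed 1 new [(0,4)] -> total=7

Answer: ....#
.....
...##
...##
...##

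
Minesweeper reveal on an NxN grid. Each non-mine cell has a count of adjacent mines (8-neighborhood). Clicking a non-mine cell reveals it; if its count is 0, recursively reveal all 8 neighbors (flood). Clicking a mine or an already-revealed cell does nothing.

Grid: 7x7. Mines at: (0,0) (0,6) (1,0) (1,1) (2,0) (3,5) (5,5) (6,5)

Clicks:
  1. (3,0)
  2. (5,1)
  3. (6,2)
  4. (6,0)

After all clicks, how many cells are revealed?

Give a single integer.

Answer: 33

Derivation:
Click 1 (3,0) count=1: revealed 1 new [(3,0)] -> total=1
Click 2 (5,1) count=0: revealed 32 new [(0,2) (0,3) (0,4) (0,5) (1,2) (1,3) (1,4) (1,5) (2,1) (2,2) (2,3) (2,4) (2,5) (3,1) (3,2) (3,3) (3,4) (4,0) (4,1) (4,2) (4,3) (4,4) (5,0) (5,1) (5,2) (5,3) (5,4) (6,0) (6,1) (6,2) (6,3) (6,4)] -> total=33
Click 3 (6,2) count=0: revealed 0 new [(none)] -> total=33
Click 4 (6,0) count=0: revealed 0 new [(none)] -> total=33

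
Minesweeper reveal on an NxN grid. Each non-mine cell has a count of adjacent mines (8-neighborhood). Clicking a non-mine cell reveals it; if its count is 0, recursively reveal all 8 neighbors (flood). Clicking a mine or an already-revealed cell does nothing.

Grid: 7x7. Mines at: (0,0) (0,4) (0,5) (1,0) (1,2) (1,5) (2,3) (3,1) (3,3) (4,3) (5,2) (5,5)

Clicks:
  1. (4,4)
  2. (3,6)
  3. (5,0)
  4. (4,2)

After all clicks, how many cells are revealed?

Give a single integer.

Answer: 16

Derivation:
Click 1 (4,4) count=3: revealed 1 new [(4,4)] -> total=1
Click 2 (3,6) count=0: revealed 8 new [(2,4) (2,5) (2,6) (3,4) (3,5) (3,6) (4,5) (4,6)] -> total=9
Click 3 (5,0) count=0: revealed 6 new [(4,0) (4,1) (5,0) (5,1) (6,0) (6,1)] -> total=15
Click 4 (4,2) count=4: revealed 1 new [(4,2)] -> total=16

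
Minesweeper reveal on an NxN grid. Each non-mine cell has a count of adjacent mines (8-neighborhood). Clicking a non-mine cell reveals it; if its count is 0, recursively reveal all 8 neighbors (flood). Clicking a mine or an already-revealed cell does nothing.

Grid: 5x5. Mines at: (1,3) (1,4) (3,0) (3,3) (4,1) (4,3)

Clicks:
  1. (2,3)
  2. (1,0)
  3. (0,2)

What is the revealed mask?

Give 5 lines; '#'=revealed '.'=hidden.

Answer: ###..
###..
####.
.....
.....

Derivation:
Click 1 (2,3) count=3: revealed 1 new [(2,3)] -> total=1
Click 2 (1,0) count=0: revealed 9 new [(0,0) (0,1) (0,2) (1,0) (1,1) (1,2) (2,0) (2,1) (2,2)] -> total=10
Click 3 (0,2) count=1: revealed 0 new [(none)] -> total=10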